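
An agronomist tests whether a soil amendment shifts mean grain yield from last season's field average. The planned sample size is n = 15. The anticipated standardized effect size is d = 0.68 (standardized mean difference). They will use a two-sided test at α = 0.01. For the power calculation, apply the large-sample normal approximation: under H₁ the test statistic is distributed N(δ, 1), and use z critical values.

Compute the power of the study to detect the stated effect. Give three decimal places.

Noncentrality parameter: λ = d·√n = 0.68 × √15 = 2.6336
Two-sided α = 0.01 → critical value z_{0.005} = 2.576.
Power = Φ(λ − 2.576) + Φ(−λ − 2.576) = Φ(0.058) + Φ(-5.209) = 0.5230 + 0.0000 = 0.5230.

Power ≈ 0.523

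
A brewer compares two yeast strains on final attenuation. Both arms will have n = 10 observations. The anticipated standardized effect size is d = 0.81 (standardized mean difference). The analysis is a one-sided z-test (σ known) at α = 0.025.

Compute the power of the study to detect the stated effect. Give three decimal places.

Noncentrality parameter: δ = d·√(n/2) = 0.81 × √(10/2) = 1.8112
One-sided α = 0.025 → critical value z_{0.025} = 1.960.
Power = Φ(δ − 1.960) = Φ(-0.149) = 0.4409.

Power ≈ 0.441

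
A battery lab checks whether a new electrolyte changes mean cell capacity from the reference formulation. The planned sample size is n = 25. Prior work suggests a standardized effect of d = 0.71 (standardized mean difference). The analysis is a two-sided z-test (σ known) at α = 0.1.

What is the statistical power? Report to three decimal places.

Noncentrality parameter: δ = d·√n = 0.71 × √25 = 3.5500
Critical value for a two-sided test at α = 0.1: z_{α/2} = 1.645.
Power = Φ(δ − 1.645) + Φ(−δ − 1.645) = Φ(1.905) + Φ(-5.195) = 0.9716 + 0.0000 = 0.9716.

Power ≈ 0.972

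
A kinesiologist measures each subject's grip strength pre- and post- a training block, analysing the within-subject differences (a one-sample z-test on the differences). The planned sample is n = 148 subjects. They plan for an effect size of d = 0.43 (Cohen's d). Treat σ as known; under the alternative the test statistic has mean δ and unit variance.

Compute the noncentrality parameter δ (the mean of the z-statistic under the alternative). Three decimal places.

δ = d·√n = 0.43 × √148 = 5.2312

δ ≈ 5.231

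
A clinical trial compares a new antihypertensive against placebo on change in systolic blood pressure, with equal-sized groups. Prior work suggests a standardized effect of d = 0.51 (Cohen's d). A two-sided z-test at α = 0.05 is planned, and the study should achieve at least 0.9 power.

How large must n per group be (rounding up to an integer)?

n = 81 per group

For power 0.9 need Φ(δ − z_{0.025}) = 0.9, so δ = z_{0.025} + z_{0.10} = 1.960 + 1.282 = 3.242.
(Ignoring the negligible lower-tail rejection probability gives the usual closed-form inversion.)
δ = d·√(n/2) ⇒ n = 2(δ/d)² = 2 × (3.242 / 0.51)² = 80.80.
Rounding up, n = 81 per group.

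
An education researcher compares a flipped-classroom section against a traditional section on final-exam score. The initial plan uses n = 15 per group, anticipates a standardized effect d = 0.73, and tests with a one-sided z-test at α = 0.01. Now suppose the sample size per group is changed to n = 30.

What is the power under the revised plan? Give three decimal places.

Power ≈ 0.692

With n = 30 per group: δ = d·√(n/2) = 0.73 × √(30/2) = 2.8273. Critical value z_{0.01} = 2.326.
Revised power = Φ(δ − 2.326) = Φ(0.501) = 0.6918.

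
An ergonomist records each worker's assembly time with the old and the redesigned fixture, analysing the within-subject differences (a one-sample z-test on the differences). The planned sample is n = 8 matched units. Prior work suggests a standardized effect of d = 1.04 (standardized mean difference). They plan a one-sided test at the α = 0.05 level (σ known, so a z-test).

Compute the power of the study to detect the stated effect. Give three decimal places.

Noncentrality parameter: λ = d·√n = 1.04 × √8 = 2.9416
One-sided α = 0.05 → critical value z_{0.05} = 1.645.
Power = Φ(λ − 1.645) = Φ(1.297) = 0.9026.

Power ≈ 0.903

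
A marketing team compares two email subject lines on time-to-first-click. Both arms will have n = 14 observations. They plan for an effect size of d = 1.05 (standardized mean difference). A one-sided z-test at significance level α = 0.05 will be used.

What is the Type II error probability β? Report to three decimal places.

β ≈ 0.129

Noncentrality parameter: δ = d·√(n/2) = 1.05 × √(14/2) = 2.7780
One-sided α = 0.05 → critical value z_{0.05} = 1.645.
Power = Φ(δ − 1.645) = Φ(1.133) = 0.8714.
Type II error: β = 1 − power = 1 − 0.8714 = 0.1286.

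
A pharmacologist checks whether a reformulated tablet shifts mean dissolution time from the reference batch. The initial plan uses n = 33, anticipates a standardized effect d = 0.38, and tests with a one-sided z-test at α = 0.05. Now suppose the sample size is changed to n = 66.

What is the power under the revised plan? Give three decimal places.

With n = 66: δ = d·√n = 0.38 × √66 = 3.0871. Critical value z_{0.05} = 1.645.
Revised power = Φ(δ − 1.645) = Φ(1.442) = 0.9254.

Power ≈ 0.925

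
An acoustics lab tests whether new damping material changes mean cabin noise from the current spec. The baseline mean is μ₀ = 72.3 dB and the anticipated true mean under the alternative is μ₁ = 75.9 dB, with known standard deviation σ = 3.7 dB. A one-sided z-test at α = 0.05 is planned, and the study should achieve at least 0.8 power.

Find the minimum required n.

n = 7

Standardized effect: d = |μ₁ − μ₀| / σ = |75.9 − 72.3| / 3.7 = 0.9730
Set Φ(δ − 1.645) = 0.8; then δ − 1.645 = Φ⁻¹(0.8) = 0.842, giving δ = 2.486.
δ = d·√n ⇒ n = (δ/d)² = (2.486 / 0.9730)² = 6.53.
Round up to the next whole unit.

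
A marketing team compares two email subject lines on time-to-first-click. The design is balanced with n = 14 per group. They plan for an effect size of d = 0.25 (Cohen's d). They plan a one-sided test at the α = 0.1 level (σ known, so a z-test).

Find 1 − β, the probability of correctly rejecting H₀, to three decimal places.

Noncentrality parameter: δ = d·√(n/2) = 0.25 × √(14/2) = 0.6614
Critical value for a one-sided test at α = 0.1: z_α = 1.282.
Power = P(Z > 1.282 − δ) = Φ(-0.620) = 0.2676.

Power ≈ 0.268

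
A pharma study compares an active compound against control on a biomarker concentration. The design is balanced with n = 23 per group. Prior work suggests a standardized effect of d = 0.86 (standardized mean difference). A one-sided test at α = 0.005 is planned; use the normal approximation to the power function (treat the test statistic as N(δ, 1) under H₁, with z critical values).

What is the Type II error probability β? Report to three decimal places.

Noncentrality parameter: δ = d·√(n/2) = 0.86 × √(23/2) = 2.9164
Critical value for a one-sided test at α = 0.005: z_α = 2.576.
Power = Φ(δ − 2.576) = Φ(0.341) = 0.6333.
Type II error: β = 1 − power = 1 − 0.6333 = 0.3667.

β ≈ 0.367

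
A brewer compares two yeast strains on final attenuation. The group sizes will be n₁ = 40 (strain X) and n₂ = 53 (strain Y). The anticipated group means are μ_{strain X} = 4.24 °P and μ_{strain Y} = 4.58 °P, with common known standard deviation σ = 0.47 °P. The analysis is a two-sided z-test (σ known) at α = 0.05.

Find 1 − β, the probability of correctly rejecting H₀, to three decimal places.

Standardized effect: d = |μ_{strain X} − μ_{strain Y}| / σ = |4.24 − 4.58| / 0.47 = 0.7234
Noncentrality parameter: δ = d / √(1/n₁ + 1/n₂) = 0.7234 / √(1/40 + 1/53) = 3.4539
Two-sided α = 0.05 → critical value z_{0.025} = 1.960.
Power = Φ(δ − 1.960) + Φ(−δ − 1.960) = Φ(1.494) + Φ(-5.414) = 0.9324 + 0.0000 = 0.9324.

Power ≈ 0.932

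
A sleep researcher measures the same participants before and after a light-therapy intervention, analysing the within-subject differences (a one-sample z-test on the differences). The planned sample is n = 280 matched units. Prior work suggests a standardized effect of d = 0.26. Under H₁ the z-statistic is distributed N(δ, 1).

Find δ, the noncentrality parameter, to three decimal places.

δ = d·√n = 0.26 × √280 = 4.3506

δ ≈ 4.351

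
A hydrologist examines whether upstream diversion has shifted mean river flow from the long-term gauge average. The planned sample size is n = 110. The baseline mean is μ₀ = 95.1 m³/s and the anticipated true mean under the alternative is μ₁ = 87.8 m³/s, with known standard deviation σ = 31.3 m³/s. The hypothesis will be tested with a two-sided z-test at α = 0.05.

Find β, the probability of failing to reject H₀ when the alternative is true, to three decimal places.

Standardized effect: d = |μ₁ − μ₀| / σ = |87.8 − 95.1| / 31.3 = 0.2332
Noncentrality parameter: δ = d·√n = 0.2332 × √110 = 2.4461
Critical value for a two-sided test at α = 0.05: z_{α/2} = 1.960.
Power = Φ(δ − 1.960) + Φ(−δ − 1.960) = Φ(0.486) + Φ(-4.406) = 0.6866 + 0.0000 = 0.6866.
Type II error: β = 1 − power = 1 − 0.6866 = 0.3134.

β ≈ 0.313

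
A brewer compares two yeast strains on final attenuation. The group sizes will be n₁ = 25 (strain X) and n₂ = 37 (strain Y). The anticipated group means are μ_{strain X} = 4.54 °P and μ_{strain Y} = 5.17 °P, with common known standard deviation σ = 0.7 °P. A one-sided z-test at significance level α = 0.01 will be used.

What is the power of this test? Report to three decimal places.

Standardized effect: d = |μ_{strain X} − μ_{strain Y}| / σ = |4.54 − 5.17| / 0.7 = 0.9000
Noncentrality parameter: δ = d / √(1/n₁ + 1/n₂) = 0.9000 / √(1/25 + 1/37) = 3.4763
Critical value for a one-sided test at α = 0.01: z_α = 2.326.
Power = Φ(δ − 2.326) = Φ(1.150) = 0.8749.

Power ≈ 0.875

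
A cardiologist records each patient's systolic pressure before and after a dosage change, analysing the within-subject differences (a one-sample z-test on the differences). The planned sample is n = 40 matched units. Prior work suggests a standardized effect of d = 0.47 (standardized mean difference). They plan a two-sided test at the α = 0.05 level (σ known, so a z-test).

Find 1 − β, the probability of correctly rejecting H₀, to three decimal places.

Noncentrality parameter: δ = d·√n = 0.47 × √40 = 2.9725
Critical value for a two-sided test at α = 0.05: z_{α/2} = 1.960.
Power = Φ(δ − 1.960) + Φ(−δ − 1.960) = Φ(1.013) + Φ(-4.933) = 0.8444 + 0.0000 = 0.8444.

Power ≈ 0.844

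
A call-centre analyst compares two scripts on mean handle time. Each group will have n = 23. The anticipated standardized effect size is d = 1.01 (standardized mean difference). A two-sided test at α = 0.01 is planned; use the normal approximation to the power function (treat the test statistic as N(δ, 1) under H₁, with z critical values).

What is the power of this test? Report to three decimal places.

Power ≈ 0.802

Noncentrality parameter: δ = d·√(n/2) = 1.01 × √(23/2) = 3.4251
Two-sided α = 0.01 → critical value z_{0.005} = 2.576.
Power = Φ(δ − 2.576) + Φ(−δ − 2.576) = Φ(0.849) + Φ(-6.001) = 0.8021 + 0.0000 = 0.8021.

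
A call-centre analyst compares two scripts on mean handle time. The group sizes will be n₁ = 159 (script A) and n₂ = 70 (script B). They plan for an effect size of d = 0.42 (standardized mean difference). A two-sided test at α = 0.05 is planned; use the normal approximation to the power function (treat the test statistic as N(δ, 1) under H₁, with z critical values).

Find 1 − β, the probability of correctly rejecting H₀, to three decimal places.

Noncentrality parameter: δ = d / √(1/n₁ + 1/n₂) = 0.42 / √(1/159 + 1/70) = 2.9281
Two-sided α = 0.05 → critical value z_{0.025} = 1.960.
Power = Φ(δ − 1.960) + Φ(−δ − 1.960) = Φ(0.968) + Φ(-4.888) = 0.8335 + 0.0000 = 0.8335.

Power ≈ 0.834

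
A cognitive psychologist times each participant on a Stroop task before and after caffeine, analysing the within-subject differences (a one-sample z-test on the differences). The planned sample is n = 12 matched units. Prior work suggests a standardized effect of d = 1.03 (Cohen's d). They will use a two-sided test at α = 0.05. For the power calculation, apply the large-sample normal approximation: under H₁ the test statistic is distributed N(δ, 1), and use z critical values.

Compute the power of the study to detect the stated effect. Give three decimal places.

Noncentrality parameter: δ = d·√n = 1.03 × √12 = 3.5680
Two-sided α = 0.05 → critical value z_{0.025} = 1.960.
Power = Φ(δ − 1.960) + Φ(−δ − 1.960) = Φ(1.608) + Φ(-5.528) = 0.9461 + 0.0000 = 0.9461.

Power ≈ 0.946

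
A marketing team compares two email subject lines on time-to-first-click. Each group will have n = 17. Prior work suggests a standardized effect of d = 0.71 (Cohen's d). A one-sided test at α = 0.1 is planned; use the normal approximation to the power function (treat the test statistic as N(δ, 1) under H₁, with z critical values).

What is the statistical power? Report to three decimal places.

Power ≈ 0.785

Noncentrality parameter: δ = d·√(n/2) = 0.71 × √(17/2) = 2.0700
One-sided α = 0.1 → critical value z_{0.1} = 1.282.
Power = P(Z > 1.282 − δ) = Φ(0.788) = 0.7848.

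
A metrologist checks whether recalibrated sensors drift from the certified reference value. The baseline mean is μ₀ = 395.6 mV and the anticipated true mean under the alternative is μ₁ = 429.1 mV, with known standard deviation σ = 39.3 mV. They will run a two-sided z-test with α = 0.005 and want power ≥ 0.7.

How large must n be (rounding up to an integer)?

Standardized effect: d = |μ₁ − μ₀| / σ = |429.1 − 395.6| / 39.3 = 0.8524
Set Φ(δ − 2.807) = 0.7; then δ − 2.807 = Φ⁻¹(0.7) = 0.524, giving δ = 3.331.
(Ignoring the negligible lower-tail rejection probability gives the usual closed-form inversion.)
δ = d·√n ⇒ n = (δ/d)² = (3.331 / 0.8524)² = 15.27.
Round up to the next whole unit.

n = 16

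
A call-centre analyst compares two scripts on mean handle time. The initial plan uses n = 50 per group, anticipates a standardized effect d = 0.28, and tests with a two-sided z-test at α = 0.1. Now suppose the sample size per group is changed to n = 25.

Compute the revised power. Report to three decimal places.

Power ≈ 0.260

With n = 25 per group: δ = d·√(n/2) = 0.28 × √(25/2) = 0.9899. Critical value z_{0.05} = 1.645.
Revised power = Φ(δ − 1.645) + Φ(−δ − 1.645) = Φ(-0.655) + Φ(-2.635) = 0.2563 + 0.0042 = 0.2605.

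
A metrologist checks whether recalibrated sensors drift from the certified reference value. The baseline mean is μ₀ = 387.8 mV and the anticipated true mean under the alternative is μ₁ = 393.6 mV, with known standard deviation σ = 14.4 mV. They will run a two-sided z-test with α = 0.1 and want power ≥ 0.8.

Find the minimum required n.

n = 39

Standardized effect: d = |μ₁ − μ₀| / σ = |393.6 − 387.8| / 14.4 = 0.4028
Set Φ(δ − 1.645) = 0.8; then δ − 1.645 = Φ⁻¹(0.8) = 0.842, giving δ = 2.486.
(For δ > 0 the lower-tail rejection region contributes negligibly to power, so the one-term inversion is standard.)
δ = d·√n ⇒ n = (δ/d)² = (2.486 / 0.4028)² = 38.11.
Round up to the next whole unit.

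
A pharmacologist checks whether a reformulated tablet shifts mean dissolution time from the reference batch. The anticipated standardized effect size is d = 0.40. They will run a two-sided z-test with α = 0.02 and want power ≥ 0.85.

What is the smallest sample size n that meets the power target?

Set Φ(δ − 2.326) = 0.85; then δ − 2.326 = Φ⁻¹(0.85) = 1.036, giving δ = 3.363.
(For δ > 0 the lower-tail rejection region contributes negligibly to power, so the one-term inversion is standard.)
δ = d·√n ⇒ n = (δ/d)² = (3.363 / 0.40)² = 70.68.
Round up to the next whole unit.

n = 71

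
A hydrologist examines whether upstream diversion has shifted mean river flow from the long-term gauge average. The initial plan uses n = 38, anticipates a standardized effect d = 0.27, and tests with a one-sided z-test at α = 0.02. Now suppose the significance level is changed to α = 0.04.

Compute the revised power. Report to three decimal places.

Power ≈ 0.466

δ = d·√n = 0.27 × √38 = 1.6644 (unchanged). New critical value: z_{0.04} = 1.751.
Revised power = Φ(δ − 1.751) = Φ(-0.086) = 0.4656.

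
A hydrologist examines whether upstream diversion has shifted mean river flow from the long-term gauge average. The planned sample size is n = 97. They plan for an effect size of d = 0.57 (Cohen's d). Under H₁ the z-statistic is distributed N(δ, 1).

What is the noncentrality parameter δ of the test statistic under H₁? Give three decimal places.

The noncentrality parameter scales effect size by the design's sample-size factor: δ = d·√n = 0.57 × √97 = 5.6138

δ ≈ 5.614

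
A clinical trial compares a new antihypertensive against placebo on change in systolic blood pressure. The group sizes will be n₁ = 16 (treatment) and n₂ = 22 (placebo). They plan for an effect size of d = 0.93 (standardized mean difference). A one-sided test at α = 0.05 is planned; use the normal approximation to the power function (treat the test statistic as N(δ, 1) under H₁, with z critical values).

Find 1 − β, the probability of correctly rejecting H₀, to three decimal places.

Noncentrality parameter: δ = d / √(1/n₁ + 1/n₂) = 0.93 / √(1/16 + 1/22) = 2.8305
Critical value for a one-sided test at α = 0.05: z_α = 1.645.
Power = Φ(δ − 1.645) = Φ(1.186) = 0.8821.

Power ≈ 0.882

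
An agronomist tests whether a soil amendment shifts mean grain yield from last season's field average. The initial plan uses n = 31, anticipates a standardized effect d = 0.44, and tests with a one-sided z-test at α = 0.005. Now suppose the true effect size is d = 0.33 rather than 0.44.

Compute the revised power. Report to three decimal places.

With d = 0.33: δ = d·√n = 0.33 × √31 = 1.8374. Critical value z_{0.005} = 2.576.
Revised power = Φ(δ − 2.576) = Φ(-0.738) = 0.2301.

Power ≈ 0.230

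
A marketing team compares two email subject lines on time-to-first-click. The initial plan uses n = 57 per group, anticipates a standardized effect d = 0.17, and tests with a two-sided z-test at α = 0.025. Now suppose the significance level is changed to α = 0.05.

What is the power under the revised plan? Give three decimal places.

δ = d·√(n/2) = 0.17 × √(57/2) = 0.9076 (unchanged). New critical value: z_{0.025} = 1.960.
Revised power = Φ(δ − 1.960) + Φ(−δ − 1.960) = Φ(-1.052) + Φ(-2.868) = 0.1463 + 0.0021 = 0.1484.

Power ≈ 0.148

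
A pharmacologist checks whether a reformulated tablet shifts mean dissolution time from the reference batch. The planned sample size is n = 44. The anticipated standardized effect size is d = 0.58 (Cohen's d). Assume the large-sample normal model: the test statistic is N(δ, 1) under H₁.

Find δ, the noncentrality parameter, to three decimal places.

δ = d·√n = 0.58 × √44 = 3.8473

δ ≈ 3.847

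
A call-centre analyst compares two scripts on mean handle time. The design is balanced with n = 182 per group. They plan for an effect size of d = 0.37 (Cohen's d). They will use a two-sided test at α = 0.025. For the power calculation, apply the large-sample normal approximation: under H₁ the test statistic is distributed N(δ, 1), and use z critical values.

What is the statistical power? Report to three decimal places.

Power ≈ 0.901

Noncentrality parameter: δ = d·√(n/2) = 0.37 × √(182/2) = 3.5296
Two-sided α = 0.025 → critical value z_{0.0125} = 2.241.
Power = Φ(δ − 2.241) + Φ(−δ − 2.241) = Φ(1.288) + Φ(-5.771) = 0.9012 + 0.0000 = 0.9012.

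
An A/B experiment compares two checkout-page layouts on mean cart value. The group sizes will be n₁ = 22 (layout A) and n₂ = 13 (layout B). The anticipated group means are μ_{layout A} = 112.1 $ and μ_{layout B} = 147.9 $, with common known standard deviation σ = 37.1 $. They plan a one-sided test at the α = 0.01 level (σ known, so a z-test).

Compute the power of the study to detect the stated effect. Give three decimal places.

Power ≈ 0.667

Standardized effect: d = |μ_{layout A} − μ_{layout B}| / σ = |112.1 − 147.9| / 37.1 = 0.9650
Noncentrality parameter: δ = d / √(1/n₁ + 1/n₂) = 0.9650 / √(1/22 + 1/13) = 2.7584
Critical value for a one-sided test at α = 0.01: z_α = 2.326.
Power = Φ(δ − 2.326) = Φ(0.432) = 0.6672.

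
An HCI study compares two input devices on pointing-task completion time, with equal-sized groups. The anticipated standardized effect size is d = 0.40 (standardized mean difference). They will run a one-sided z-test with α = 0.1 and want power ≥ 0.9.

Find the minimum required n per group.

n = 83 per group

Set Φ(δ − 1.282) = 0.9; then δ − 1.282 = Φ⁻¹(0.9) = 1.282, giving δ = 2.563.
δ = d·√(n/2) ⇒ n = 2(δ/d)² = 2 × (2.563 / 0.40)² = 82.12.
Round up to the next whole unit.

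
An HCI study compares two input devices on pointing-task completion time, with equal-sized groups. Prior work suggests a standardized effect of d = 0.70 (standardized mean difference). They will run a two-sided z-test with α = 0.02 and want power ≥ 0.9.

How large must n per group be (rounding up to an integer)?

n = 54 per group

For power 0.9 need Φ(δ − z_{0.01}) = 0.9, so δ = z_{0.01} + z_{0.10} = 2.326 + 1.282 = 3.608.
(For δ > 0 the lower-tail rejection region contributes negligibly to power, so the one-term inversion is standard.)
δ = d·√(n/2) ⇒ n = 2(δ/d)² = 2 × (3.608 / 0.70)² = 53.13.
Rounding up, n = 54 per group.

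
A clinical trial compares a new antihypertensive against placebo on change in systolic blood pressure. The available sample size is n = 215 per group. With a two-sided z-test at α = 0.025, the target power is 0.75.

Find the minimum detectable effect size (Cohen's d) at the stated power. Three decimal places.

d ≈ 0.281

Required noncentrality: δ = z_{0.0125} + z_{0.25} = 2.241 + 0.674 = 2.916.
(The second rejection-region term Φ(−δ − z_{α/2}) is negligible and dropped.)
δ = d·√(n/2) ⇒ d = δ/√(n/2) = 2.916/√(215/2) = 0.2812.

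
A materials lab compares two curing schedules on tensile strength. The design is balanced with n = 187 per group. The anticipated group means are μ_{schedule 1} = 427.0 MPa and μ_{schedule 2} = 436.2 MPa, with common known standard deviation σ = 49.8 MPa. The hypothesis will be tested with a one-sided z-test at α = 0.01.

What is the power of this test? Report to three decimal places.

Standardized effect: d = |μ_{schedule 1} − μ_{schedule 2}| / σ = |427.0 − 436.2| / 49.8 = 0.1847
Noncentrality parameter: λ = d·√(n/2) = 0.1847 × √(187/2) = 1.7863
Critical value for a one-sided test at α = 0.01: z_α = 2.326.
Power = Φ(λ − 2.326) = Φ(-0.540) = 0.2946.

Power ≈ 0.295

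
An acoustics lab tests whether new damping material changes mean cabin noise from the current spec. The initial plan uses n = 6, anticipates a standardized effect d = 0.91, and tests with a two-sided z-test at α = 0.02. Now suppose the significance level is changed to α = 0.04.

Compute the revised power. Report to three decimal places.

Power ≈ 0.570

δ = d·√n = 0.91 × √6 = 2.2290 (unchanged). New critical value: z_{0.02} = 2.054.
Revised power = Φ(δ − 2.054) + Φ(−δ − 2.054) = Φ(0.175) + Φ(-4.283) = 0.5696 + 0.0000 = 0.5696.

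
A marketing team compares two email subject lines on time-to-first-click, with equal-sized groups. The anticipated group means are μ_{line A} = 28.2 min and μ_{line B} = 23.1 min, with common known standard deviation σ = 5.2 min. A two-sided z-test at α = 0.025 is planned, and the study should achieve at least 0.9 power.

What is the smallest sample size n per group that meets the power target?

n = 26 per group

Standardized effect: d = |μ_{line A} − μ_{line B}| / σ = |28.2 − 23.1| / 5.2 = 0.9808
For power 0.9 need Φ(δ − z_{0.0125}) = 0.9, so δ = z_{0.0125} + z_{0.10} = 2.241 + 1.282 = 3.523.
(For δ > 0 the lower-tail rejection region contributes negligibly to power, so the one-term inversion is standard.)
δ = d·√(n/2) ⇒ n = 2(δ/d)² = 2 × (3.523 / 0.9808)² = 25.81.
Rounding up, n = 26 per group.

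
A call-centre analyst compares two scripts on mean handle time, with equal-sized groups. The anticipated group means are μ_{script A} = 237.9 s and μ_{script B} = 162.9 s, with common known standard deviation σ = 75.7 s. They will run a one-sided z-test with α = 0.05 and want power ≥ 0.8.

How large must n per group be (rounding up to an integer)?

n = 13 per group

Standardized effect: d = |μ_{script A} − μ_{script B}| / σ = |237.9 − 162.9| / 75.7 = 0.9908
For power 0.8 need Φ(δ − z_{0.05}) = 0.8, so δ = z_{0.05} + z_{0.20} = 1.645 + 0.842 = 2.486.
δ = d·√(n/2) ⇒ n = 2(δ/d)² = 2 × (2.486 / 0.9908)² = 12.60.
Rounding up, n = 13 per group.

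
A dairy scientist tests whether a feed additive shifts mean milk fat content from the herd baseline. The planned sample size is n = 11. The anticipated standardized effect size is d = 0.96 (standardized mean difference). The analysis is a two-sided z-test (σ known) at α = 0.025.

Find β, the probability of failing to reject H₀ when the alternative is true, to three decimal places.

β ≈ 0.173

Noncentrality parameter: δ = d·√n = 0.96 × √11 = 3.1840
Critical value for a two-sided test at α = 0.025: z_{α/2} = 2.241.
Power = Φ(δ − 2.241) + Φ(−δ − 2.241) = Φ(0.943) + Φ(-5.425) = 0.8270 + 0.0000 = 0.8270.
Type II error: β = 1 − power = 1 − 0.8270 = 0.1730.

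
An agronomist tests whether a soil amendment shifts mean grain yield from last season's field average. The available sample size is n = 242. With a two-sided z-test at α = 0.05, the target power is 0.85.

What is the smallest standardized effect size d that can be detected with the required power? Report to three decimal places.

Required noncentrality: δ = z_{0.025} + z_{0.15} = 1.960 + 1.036 = 2.996.
(The second rejection-region term Φ(−δ − z_{α/2}) is negligible and dropped.)
δ = d·√n ⇒ d = δ/√n = 2.996/√242 = 0.1926.

d ≈ 0.193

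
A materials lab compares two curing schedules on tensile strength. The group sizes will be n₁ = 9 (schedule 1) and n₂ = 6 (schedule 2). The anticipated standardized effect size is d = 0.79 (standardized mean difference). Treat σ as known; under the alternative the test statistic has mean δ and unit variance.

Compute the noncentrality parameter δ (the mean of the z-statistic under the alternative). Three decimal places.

The noncentrality parameter scales effect size by the design's sample-size factor: δ = d / √(1/n₁ + 1/n₂) = 0.79 / √(1/9 + 1/6) = 1.4989

δ ≈ 1.499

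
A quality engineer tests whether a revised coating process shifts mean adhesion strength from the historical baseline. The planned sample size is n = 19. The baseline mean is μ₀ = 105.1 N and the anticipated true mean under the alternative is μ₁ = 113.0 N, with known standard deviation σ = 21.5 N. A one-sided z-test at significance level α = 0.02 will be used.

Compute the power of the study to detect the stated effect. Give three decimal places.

Power ≈ 0.326

Standardized effect: d = |μ₁ − μ₀| / σ = |113.0 − 105.1| / 21.5 = 0.3674
Noncentrality parameter: δ = d·√n = 0.3674 × √19 = 1.6016
One-sided α = 0.02 → critical value z_{0.02} = 2.054.
Power = P(Z > 2.054 − δ) = Φ(-0.452) = 0.3256.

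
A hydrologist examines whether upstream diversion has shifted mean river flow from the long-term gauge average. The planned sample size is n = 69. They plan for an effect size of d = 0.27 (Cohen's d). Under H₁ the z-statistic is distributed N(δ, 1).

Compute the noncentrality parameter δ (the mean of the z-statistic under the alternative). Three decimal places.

The noncentrality parameter scales effect size by the design's sample-size factor: δ = d·√n = 0.27 × √69 = 2.2428

δ ≈ 2.243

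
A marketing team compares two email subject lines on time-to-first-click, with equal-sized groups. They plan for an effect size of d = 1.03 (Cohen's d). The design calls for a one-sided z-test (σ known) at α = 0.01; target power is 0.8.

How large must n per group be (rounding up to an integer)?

n = 19 per group

For power 0.8 need Φ(δ − z_{0.01}) = 0.8, so δ = z_{0.01} + z_{0.20} = 2.326 + 0.842 = 3.168.
δ = d·√(n/2) ⇒ n = 2(δ/d)² = 2 × (3.168 / 1.03)² = 18.92.
Round up to the next whole unit.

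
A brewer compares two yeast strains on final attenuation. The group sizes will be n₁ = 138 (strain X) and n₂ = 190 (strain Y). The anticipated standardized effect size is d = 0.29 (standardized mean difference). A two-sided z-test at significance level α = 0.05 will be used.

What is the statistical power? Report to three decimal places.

Power ≈ 0.737

Noncentrality parameter: λ = d / √(1/n₁ + 1/n₂) = 0.29 / √(1/138 + 1/190) = 2.5929
Two-sided α = 0.05 → critical value z_{0.025} = 1.960.
Power = Φ(λ − 1.960) + Φ(−λ − 1.960) = Φ(0.633) + Φ(-4.553) = 0.7366 + 0.0000 = 0.7366.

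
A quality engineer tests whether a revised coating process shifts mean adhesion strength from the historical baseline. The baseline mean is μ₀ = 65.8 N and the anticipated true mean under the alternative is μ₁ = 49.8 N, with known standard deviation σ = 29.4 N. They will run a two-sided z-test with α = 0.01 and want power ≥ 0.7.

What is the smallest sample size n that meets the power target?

Standardized effect: d = |μ₁ − μ₀| / σ = |49.8 − 65.8| / 29.4 = 0.5442
Set Φ(δ − 2.576) = 0.7; then δ − 2.576 = Φ⁻¹(0.7) = 0.524, giving δ = 3.100.
(The Φ(−δ − z_{α/2}) term is vanishingly small for δ > 0 and is dropped in the standard sample-size formula.)
δ = d·√n ⇒ n = (δ/d)² = (3.100 / 0.5442)² = 32.45.
Round up to the next whole unit.

n = 33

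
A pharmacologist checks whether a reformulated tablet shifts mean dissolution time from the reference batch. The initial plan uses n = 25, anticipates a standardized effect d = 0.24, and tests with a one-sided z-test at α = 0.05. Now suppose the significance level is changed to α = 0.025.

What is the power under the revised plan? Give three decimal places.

δ = d·√n = 0.24 × √25 = 1.2000 (unchanged). New critical value: z_{0.025} = 1.960.
Revised power = P(Z > 1.960 − δ) = Φ(-0.760) = 0.2236.

Power ≈ 0.224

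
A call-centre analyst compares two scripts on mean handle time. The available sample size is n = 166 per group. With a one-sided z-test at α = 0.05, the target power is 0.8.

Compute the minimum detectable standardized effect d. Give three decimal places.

d ≈ 0.273

Required noncentrality: δ = z_{0.05} + z_{0.20} = 1.645 + 0.842 = 2.486.
δ = d·√(n/2) ⇒ d = δ/√(n/2) = 2.486/√(166/2) = 0.2729.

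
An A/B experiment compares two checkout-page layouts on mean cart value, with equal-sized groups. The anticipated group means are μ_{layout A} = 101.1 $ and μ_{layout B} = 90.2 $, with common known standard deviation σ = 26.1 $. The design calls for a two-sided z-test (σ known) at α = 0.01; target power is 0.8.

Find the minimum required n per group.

Standardized effect: d = |μ_{layout A} − μ_{layout B}| / σ = |101.1 − 90.2| / 26.1 = 0.4176
For power 0.8 need Φ(δ − z_{0.005}) = 0.8, so δ = z_{0.005} + z_{0.20} = 2.576 + 0.842 = 3.417.
(For δ > 0 the lower-tail rejection region contributes negligibly to power, so the one-term inversion is standard.)
δ = d·√(n/2) ⇒ n = 2(δ/d)² = 2 × (3.417 / 0.4176)² = 133.93.
Rounding up, n = 134 per group.

n = 134 per group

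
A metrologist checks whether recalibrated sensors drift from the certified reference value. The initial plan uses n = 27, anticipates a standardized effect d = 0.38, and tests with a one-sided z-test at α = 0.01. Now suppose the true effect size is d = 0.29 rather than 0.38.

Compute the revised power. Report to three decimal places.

Power ≈ 0.206

With d = 0.29: δ = d·√n = 0.29 × √27 = 1.5069. Critical value z_{0.01} = 2.326.
Revised power = P(Z > 2.326 − δ) = Φ(-0.819) = 0.2063.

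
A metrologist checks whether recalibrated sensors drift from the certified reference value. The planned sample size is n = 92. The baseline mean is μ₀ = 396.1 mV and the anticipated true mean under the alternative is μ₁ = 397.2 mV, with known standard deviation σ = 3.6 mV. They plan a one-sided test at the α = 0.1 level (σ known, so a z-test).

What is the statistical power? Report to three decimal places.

Power ≈ 0.950

Standardized effect: d = |μ₁ − μ₀| / σ = |397.2 − 396.1| / 3.6 = 0.3056
Noncentrality parameter: δ = d·√n = 0.3056 × √92 = 2.9308
Critical value for a one-sided test at α = 0.1: z_α = 1.282.
Power = P(Z > 1.282 − δ) = Φ(1.649) = 0.9505.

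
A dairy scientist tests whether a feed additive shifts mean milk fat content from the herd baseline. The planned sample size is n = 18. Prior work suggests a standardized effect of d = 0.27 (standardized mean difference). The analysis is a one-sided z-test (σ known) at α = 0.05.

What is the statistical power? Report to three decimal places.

Power ≈ 0.309

Noncentrality parameter: δ = d·√n = 0.27 × √18 = 1.1455
Critical value for a one-sided test at α = 0.05: z_α = 1.645.
Power = P(Z > 1.645 − δ) = Φ(-0.499) = 0.3088.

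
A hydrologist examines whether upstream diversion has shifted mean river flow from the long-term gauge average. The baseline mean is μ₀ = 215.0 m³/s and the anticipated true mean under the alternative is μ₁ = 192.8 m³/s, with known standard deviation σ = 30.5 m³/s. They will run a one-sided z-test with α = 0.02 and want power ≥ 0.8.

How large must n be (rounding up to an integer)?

Standardized effect: d = |μ₁ − μ₀| / σ = |192.8 − 215.0| / 30.5 = 0.7279
For power 0.8 need Φ(δ − z_{0.02}) = 0.8, so δ = z_{0.02} + z_{0.20} = 2.054 + 0.842 = 2.895.
δ = d·√n ⇒ n = (δ/d)² = (2.895 / 0.7279)² = 15.82.
Rounding up, n = 16.

n = 16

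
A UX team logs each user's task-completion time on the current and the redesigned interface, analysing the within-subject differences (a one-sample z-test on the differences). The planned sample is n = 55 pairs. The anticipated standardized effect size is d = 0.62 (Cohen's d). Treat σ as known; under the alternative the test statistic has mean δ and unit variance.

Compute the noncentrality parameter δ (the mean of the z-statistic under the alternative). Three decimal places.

δ ≈ 4.598

The noncentrality parameter scales effect size by the design's sample-size factor: δ = d·√n = 0.62 × √55 = 4.5980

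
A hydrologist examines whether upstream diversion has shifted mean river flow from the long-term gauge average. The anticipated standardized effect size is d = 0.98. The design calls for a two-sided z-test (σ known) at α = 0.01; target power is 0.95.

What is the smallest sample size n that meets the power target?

For power 0.95 need Φ(δ − z_{0.005}) = 0.95, so δ = z_{0.005} + z_{0.05} = 2.576 + 1.645 = 4.221.
(The Φ(−δ − z_{α/2}) term is vanishingly small for δ > 0 and is dropped in the standard sample-size formula.)
δ = d·√n ⇒ n = (δ/d)² = (4.221 / 0.98)² = 18.55.
Round up to the next whole unit.

n = 19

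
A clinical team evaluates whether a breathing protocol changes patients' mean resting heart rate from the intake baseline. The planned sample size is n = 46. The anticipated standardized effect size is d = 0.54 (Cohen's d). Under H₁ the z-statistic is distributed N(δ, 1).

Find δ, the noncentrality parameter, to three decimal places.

δ ≈ 3.662

The noncentrality parameter scales effect size by the design's sample-size factor: δ = d·√n = 0.54 × √46 = 3.6625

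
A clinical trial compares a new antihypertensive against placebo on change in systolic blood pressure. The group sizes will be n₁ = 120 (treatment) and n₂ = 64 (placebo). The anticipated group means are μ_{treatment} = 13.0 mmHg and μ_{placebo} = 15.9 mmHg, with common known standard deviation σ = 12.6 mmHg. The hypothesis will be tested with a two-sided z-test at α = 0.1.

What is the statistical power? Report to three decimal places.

Standardized effect: d = |μ_{treatment} − μ_{placebo}| / σ = |13.0 − 15.9| / 12.6 = 0.2302
Noncentrality parameter: δ = d / √(1/n₁ + 1/n₂) = 0.2302 / √(1/120 + 1/64) = 1.4870
Critical value for a two-sided test at α = 0.1: z_{α/2} = 1.645.
Power = Φ(δ − 1.645) + Φ(−δ − 1.645) = Φ(-0.158) + Φ(-3.132) = 0.4373 + 0.0009 = 0.4381.

Power ≈ 0.438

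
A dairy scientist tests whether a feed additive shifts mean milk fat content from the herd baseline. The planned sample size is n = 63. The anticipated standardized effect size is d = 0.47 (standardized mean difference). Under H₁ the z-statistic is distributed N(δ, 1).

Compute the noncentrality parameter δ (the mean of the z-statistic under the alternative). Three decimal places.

δ = d·√n = 0.47 × √63 = 3.7305

δ ≈ 3.731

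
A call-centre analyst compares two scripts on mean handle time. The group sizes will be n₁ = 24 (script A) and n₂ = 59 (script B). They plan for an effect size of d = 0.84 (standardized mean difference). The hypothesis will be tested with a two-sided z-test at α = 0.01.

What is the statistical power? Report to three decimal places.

Noncentrality parameter: δ = d / √(1/n₁ + 1/n₂) = 0.84 / √(1/24 + 1/59) = 3.4695
Two-sided α = 0.01 → critical value z_{0.005} = 2.576.
Power = Φ(δ − 2.576) + Φ(−δ − 2.576) = Φ(0.894) + Φ(-6.045) = 0.8143 + 0.0000 = 0.8143.

Power ≈ 0.814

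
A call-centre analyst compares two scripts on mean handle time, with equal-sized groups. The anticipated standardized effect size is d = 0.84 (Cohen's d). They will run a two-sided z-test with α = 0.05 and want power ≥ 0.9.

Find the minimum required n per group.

Set Φ(δ − 1.960) = 0.9; then δ − 1.960 = Φ⁻¹(0.9) = 1.282, giving δ = 3.242.
(For δ > 0 the lower-tail rejection region contributes negligibly to power, so the one-term inversion is standard.)
δ = d·√(n/2) ⇒ n = 2(δ/d)² = 2 × (3.242 / 0.84)² = 29.78.
Rounding up, n = 30 per group.

n = 30 per group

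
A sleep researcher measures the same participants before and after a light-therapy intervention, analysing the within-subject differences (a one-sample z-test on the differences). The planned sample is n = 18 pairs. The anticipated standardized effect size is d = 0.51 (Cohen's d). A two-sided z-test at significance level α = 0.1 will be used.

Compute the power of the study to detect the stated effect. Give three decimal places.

Power ≈ 0.698

Noncentrality parameter: δ = d·√n = 0.51 × √18 = 2.1637
Critical value for a two-sided test at α = 0.1: z_{α/2} = 1.645.
Power = Φ(δ − 1.645) + Φ(−δ − 1.645) = Φ(0.519) + Φ(-3.809) = 0.6981 + 0.0001 = 0.6982.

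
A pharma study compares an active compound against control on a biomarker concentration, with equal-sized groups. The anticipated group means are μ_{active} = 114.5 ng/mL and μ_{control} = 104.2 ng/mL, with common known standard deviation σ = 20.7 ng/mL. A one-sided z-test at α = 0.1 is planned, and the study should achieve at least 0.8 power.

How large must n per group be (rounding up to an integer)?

Standardized effect: d = |μ_{active} − μ_{control}| / σ = |114.5 − 104.2| / 20.7 = 0.4976
Set Φ(δ − 1.282) = 0.8; then δ − 1.282 = Φ⁻¹(0.8) = 0.842, giving δ = 2.123.
δ = d·√(n/2) ⇒ n = 2(δ/d)² = 2 × (2.123 / 0.4976)² = 36.41.
Round up to the next whole unit.

n = 37 per group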